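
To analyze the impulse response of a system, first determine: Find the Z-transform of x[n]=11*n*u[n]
Z{n * u[n]}=z/(z-1)^2
By linearity: Z{11 * n * u[n]}=11z/(z-1)^2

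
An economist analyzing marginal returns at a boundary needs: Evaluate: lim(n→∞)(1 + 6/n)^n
This is the definition of e^6: lim(1 + 6/n)^n=e^6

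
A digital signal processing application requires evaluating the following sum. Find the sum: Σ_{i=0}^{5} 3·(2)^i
Geometric series: S=a(1 - r^n)/(1 - r)
a=3, r=2, n=6
S=3(1 - 64)/-1=189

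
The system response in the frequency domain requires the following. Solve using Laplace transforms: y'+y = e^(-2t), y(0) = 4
Take L: sY - 4 + Y=1/(s + 2)
Y(s + 1)=1/(s + 2) + 4
Y=1/((s + 2)(s + 1)) + 4/(s + 1)
Partial fractions: 1/((s + 2)(s + 1))=-1/(s + 2) + 1/(s + 1)
So Y=-1/(s + 2) + 5/(s + 1)
Inverse Laplace transform (L^(-1){1/(s + 2)}=e^(-2t), L^(-1){1/(s + 1)}=e^(-t)):

Answer: y(t)=-1·e^(-2t) + 5·e^(-t)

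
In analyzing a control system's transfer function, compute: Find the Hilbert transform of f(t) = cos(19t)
The Hilbert transform shifts each frequency component by -pi/2.
H{cos(wt)} = sin(wt)
With w = 19: H{cos(19t)} = sin(19t)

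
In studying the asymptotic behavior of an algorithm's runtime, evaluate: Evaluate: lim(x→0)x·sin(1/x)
Squeeze theorem: -|x| ≤ x·sin(1/x) ≤ |x|
Since x → 0 as x → 0, by squeeze theorem the limit is 0

Answer: 0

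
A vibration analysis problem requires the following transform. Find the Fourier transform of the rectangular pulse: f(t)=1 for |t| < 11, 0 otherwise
F(omega)=integral from -11 to 11 of e^(-j * omega * t) dt
=2 * sin(11 * omega)/omega=22 * sinc(11 * omega/pi)

Answer: 2 * sin(11 * omega)/omega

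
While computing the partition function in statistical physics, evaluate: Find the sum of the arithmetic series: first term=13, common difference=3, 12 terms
Last term: a_n = 13+(12-1)·3 = 46
Sum = n(a_1+a_n)/2 = 12(13+46)/2 = 354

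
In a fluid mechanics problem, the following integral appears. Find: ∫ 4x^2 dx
Using power rule: ∫ 4x^2 dx = 4/3 x^3+C = (4/3)x^3+C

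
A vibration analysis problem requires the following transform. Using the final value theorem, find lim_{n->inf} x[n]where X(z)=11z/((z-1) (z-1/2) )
Final value theorem: lim x[n] = lim_{z->1} (z-1)*X(z)
(z-1)*X(z) = 11z/(z-1/2)
As z->1: 11/(1-1/2) = 11/(1/2) = 22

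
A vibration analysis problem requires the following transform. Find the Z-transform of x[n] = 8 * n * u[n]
Z{n * u[n]} = z/(z-1)^2
By linearity: Z{8 * n * u[n]} = 8z/(z-1)^2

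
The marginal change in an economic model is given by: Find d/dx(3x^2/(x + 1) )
Quotient rule: (f/g)' = (f'g - fg')/g²
f = 3x^2, f' = 6x
g = x + 1, g' = 1

Answer: (6x·(x + 1) - 3x^2)/(x + 1)²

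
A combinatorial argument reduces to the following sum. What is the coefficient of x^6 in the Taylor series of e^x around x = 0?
Taylor series of e^x=Σ x^n/n!
Coefficient of x^6=1/6!=1/720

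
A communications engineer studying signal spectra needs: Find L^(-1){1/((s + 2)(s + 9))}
Partial fractions: 1/((s + 2)(s + 9)) = A/(s + 2) + B/(s + 9)
Cover-up: A = 1/(s + 9)|_{s = -2} = 1/7; B = 1/(s + 2)|_{s = -9} = -1/7
L^(-1) = (1/7)e^(-2t) - (1/7)e^(-9t)

Answer: (1/7)(e^(-2t) - e^(-9t))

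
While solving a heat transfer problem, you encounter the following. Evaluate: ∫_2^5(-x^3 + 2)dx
Step 1: Find antiderivative F(x)=(-1/4)x^4 + 2x
Step 2: F(5) - F(2)=-585/4 - (0)=-585/4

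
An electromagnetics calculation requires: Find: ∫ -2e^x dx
Since d/dx[e^x] = +e^x, we get -2e^x+C

Answer: -2e^x+C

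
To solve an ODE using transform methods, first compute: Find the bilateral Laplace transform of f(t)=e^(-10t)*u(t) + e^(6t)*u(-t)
For e^(-10t)*u(t): L=1/(s + 10), Re(s) > -10
For e^(6t)*u(-t): L=-1/(s-6), Re(s) < 6
Combined: F(s)=1/(s + 10) - 1/(s-6), -10 < Re(s) < 6

Answer: 1/(s + 10) - 1/(s-6), ROC: -10 < Re(s) < 6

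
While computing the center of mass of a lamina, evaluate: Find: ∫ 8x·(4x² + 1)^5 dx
Let u = 4x² + 1, du = 8x dx
∫ u^5 du = u^6/6 + C

Answer: (4x² + 1)^6/6 + C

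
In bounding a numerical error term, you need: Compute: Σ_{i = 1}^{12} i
Using formula: Σ i^1=n(n + 1)/2=12·13/2=78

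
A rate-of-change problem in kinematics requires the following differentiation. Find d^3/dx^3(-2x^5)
Apply power rule 3 times:
d^1: -10x^4
d^2: -40x^3
d^3: -120x^2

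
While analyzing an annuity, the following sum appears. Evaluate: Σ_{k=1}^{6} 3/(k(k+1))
Partial fractions: 3/(k(k+1)) = 3/k - 3/(k+1)
Telescoping sum: 3(1-1/7) = 3·6/7

Answer: 18/7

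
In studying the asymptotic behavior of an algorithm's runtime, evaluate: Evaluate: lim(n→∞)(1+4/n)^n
This is the definition of e^4: lim(1 + 4/n)^n = e^4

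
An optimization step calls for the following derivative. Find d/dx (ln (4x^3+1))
Chain rule: d/dx[ln(u)]=u'/u where u=4x^3 + 1
u'=12x^2

Answer: (12x^2)/(4x^3 + 1)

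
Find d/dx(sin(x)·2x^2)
Product rule: (fg)'=f'g + fg'
f=sin(x), f'=cos(x)
g=2x^2, g'=4x

Answer: 2·cos(x)·x^2 + 4·sin(x)·x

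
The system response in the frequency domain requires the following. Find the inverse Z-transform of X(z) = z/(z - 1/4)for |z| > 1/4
Standard pair: z/(z-a) <-> a^n*u[n] for causal signals
With a=1/4: x[n]=(1/4)^n*u[n]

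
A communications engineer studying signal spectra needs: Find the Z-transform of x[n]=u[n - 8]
Using the time-shift property: Z{u[n-8]}=z^(-8)*z/(z-1)
=z^(-7)/(z-1)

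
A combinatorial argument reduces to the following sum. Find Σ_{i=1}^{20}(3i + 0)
=3·Σ i + 0·20=3·210 + 0=630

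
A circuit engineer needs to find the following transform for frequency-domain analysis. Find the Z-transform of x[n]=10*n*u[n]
Z{n*u[n]} = z/(z-1)^2
By linearity: Z{10*n*u[n]} = 10z/(z-1)^2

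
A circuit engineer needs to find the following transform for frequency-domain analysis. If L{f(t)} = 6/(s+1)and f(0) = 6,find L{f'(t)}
L{f'(t)} = s·F(s) - f(0) = 6s/(s+1)-6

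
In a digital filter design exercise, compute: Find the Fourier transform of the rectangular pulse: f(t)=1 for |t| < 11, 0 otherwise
F(omega) = integral from -11 to 11 of e^(-j*omega*t) dt
= 2*sin(11*omega)/omega = 22*sinc(11*omega/pi)

Answer: 2*sin(11*omega)/omega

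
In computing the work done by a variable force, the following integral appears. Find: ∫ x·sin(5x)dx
By parts: u = x, dv = sin(5x) dx
du = dx, v = -cos(5x)/5
= -x·cos(5x)/5 + sin(5x)/5² + C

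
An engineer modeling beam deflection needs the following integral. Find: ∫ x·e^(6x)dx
Integration by parts: u = x, dv = e^(6x) dx
du = dx, v = e^(6x)/6
= x·e^(6x)/6 - ∫ e^(6x)/6 dx
= x·e^(6x)/6 - e^(6x)/36 + C

Answer: e^(6x)(x/6 - 1/36) + C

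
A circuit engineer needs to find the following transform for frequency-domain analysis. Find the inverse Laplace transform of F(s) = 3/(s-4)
L^(-1){3/(s-a)} = c·e^(at)
Here a = 4, c = 3

Answer: 3e^(4t)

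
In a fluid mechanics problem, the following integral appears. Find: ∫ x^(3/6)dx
Power rule: ∫ x^(1/2) dx = x^(3/2)/(3/2)+C

Answer: (2/3)·x^(3/2)+C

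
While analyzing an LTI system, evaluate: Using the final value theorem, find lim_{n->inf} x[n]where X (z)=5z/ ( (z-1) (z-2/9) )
Final value theorem: lim x[n] = lim_{z->1} (z-1) * X(z)
(z-1) * X(z) = 5z/(z-2/9)
As z->1: 5/(1-2/9) = 5/(7/9) = 45/7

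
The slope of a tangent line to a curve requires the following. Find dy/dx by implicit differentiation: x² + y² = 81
Differentiate both sides: 2x+2y·(dy/dx)=0
Solve: dy/dx=-2x/(2y)=-x/y

Answer: dy/dx=-x/y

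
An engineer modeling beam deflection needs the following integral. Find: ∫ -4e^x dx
Since d/dx[e^x] = +e^x, we get -4e^x+C

Answer: -4e^x+C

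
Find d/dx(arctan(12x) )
d/dx[arctan(u)] = u'/(1 + u²), u = 12x, u' = 12

Answer: 12/(1 + 144x²)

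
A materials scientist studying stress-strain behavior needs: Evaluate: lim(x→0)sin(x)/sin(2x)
sin(u) ≈ u for small u:
sin(x)/sin(2x) ≈ x/(2x)=1/2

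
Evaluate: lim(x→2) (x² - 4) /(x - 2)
Factor: (x² - 4)=(x-2)(x + 2)
Cancel (x-2): lim(x→2) (x + 2)=4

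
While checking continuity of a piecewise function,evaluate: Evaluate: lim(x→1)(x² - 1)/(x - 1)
Factor: (x² - 1)=(x-1)(x+1)
Cancel (x-1): lim(x→1) (x+1)=2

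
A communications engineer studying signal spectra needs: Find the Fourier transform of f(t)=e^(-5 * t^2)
The Fourier transform of a Gaussian e^(-a*t^2) is sqrt(pi/a)*e^(-omega^2/(4a)).
With a = 5: F(omega) = sqrt(pi/5)*e^(-omega^2/20)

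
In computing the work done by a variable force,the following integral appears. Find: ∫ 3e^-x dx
Since d/dx[e^-x]=- e^-x, we get -3e^-x + C

Answer: -3e^-x + C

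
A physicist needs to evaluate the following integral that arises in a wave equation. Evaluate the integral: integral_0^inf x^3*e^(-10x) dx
This is a Gamma integral. Substitute u = 10x (du = 10 dx):
integral_0^inf x^3*e^(-10x) dx = (1/10^4) integral_0^inf u^3*e^(-u) du
= Gamma(4)/10^4 = 3!/10^4 = 6/10000

Answer: 3/5000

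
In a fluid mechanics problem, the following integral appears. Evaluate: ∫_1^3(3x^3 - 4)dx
Step 1: Find antiderivative F(x)=(3/4)x^4-4x
Step 2: F(3) - F(1)=195/4 - (-13/4)=52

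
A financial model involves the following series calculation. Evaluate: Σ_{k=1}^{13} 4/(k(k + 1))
Partial fractions: 4/(k(k+1))=4/k - 4/(k+1)
Telescoping sum: 4(1-1/14)=4·13/14

Answer: 26/7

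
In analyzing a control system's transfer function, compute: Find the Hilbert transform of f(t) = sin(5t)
The Hilbert transform shifts each frequency component by -pi/2.
H{sin(wt)}=-cos(wt)
With w=5: H{sin(5t)}=-cos(5t)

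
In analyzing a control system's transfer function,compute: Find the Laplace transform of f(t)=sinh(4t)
L{sinh(at)} = a/(s²-a²)
L{sinh(4t)} = 4/(s²-16)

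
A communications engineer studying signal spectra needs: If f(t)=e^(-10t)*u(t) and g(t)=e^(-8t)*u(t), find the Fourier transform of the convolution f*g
By the convolution theorem: F{f * g} = F(omega) * G(omega)
F(omega) = 1/(10 + j * omega), G(omega) = 1/(8 + j * omega)
F{f * g} = 1/((10 + j * omega)(8 + j * omega))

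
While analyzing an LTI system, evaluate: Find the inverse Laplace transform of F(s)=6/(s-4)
L^(-1){6/(s-a)}=c·e^(at)
Here a=4, c=6

Answer: 6e^(4t)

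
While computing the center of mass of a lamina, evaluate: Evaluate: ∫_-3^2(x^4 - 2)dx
Step 1: Find antiderivative F(x)=(1/5)x^5-2x
Step 2: F(2) - F(-3)=12/5 - (-213/5)=45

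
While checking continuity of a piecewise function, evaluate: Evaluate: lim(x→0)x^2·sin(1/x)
Squeeze theorem: -|x^2| ≤ x^2·sin(1/x) ≤ |x^2|
Since x^2 → 0 as x → 0, by squeeze theorem the limit is 0

Answer: 0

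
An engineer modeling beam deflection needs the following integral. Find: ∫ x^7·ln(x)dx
By parts: u = ln(x), dv = x^7 dx
du = 1/x dx, v = x^8/8
= x^8·ln(x)/8 - ∫ x^7/8 dx
= x^8·ln(x)/8 - x^8/64 + C

Answer: x^8(ln(x)/8 - 1/64) + C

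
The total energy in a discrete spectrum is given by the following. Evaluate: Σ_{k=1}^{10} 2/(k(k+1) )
Partial fractions: 2/(k(k+1))=2/k - 2/(k+1)
Telescoping sum: 2(1-1/11)=2·10/11

Answer: 20/11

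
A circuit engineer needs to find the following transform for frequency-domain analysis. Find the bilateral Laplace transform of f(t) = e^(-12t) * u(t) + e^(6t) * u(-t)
For e^(-12t) * u(t): L=1/(s + 12), Re(s) > -12
For e^(6t) * u(-t): L=-1/(s-6), Re(s) < 6
Combined: F(s)=1/(s + 12) - 1/(s-6), -12 < Re(s) < 6

Answer: 1/(s + 12) - 1/(s-6), ROC: -12 < Re(s) < 6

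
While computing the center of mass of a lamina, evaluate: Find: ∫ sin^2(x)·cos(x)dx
Let u = sin(x), du = cos(x) dx
∫ u^2 du = u^3/3+C

Answer: sin^3(x)/3+C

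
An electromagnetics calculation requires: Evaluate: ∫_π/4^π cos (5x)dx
Antiderivative: sin(5x)/5
Evaluate at bounds: [sin(5·π)/5] - [sin(5·π/4)/5]
=((0) - (-√2/2))/5=√2/10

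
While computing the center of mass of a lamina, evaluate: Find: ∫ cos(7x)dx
Using substitution u = 7x: ∫ cos(u) du/7 = sin(u)/7 + C

Answer: (1/7)sin(7x) + C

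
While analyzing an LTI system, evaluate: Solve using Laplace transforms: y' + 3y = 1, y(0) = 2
Take L of both sides: sY(s)-2+3Y(s)=1/s
Y(s)(s+3)=1/s+2
Y(s)=1/(s(s+3))+2/(s+3)
Partial fractions: 1/(s(s+3))=(1/3)/s - (1/3)/(s+3)
So Y(s)=(1/3)/s+(5/3)/(s+3)
Inverse transform (L^(-1){1/s}=1, L^(-1){1/(s+3)}=e^(-3t)):

Answer: y(t)=1/3+(5/3)·e^(-3t)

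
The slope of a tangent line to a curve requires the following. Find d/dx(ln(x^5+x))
Chain rule: d/dx[ln(u)]=u'/u where u=x^5+x
u'=5x^4+1

Answer: (5x^4+1)/(x^5+x)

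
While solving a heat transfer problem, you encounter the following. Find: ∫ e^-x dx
Since d/dx[e^-x]=- e^-x, we get -1e^-x+C

Answer: -e^-x+C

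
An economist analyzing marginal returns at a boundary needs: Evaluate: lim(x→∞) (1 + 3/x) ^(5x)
Rewrite as [(1+3/x)^x]^5.
lim(1+3/x)^x = e^3, so limit = (e^3)^5 = e^15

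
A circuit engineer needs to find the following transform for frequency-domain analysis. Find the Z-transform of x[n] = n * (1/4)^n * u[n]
Using the property Z{n * a^n * u[n]} = az/(z-a)^2
With a = 1/4: X(z) = (1/4)z/(z - 1/4)^2, |z| > 1/4

Answer: (1/4)z/(z - 1/4)^2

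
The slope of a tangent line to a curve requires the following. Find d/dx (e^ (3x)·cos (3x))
Product rule: (fg)'=f'g + fg'
f=e^(3x), f'=3·e^(3x)
g=cos(3x), g'=-3·sin(3x)

Answer: 3·e^(3x)·cos(3x) - 3·e^(3x)·sin(3x)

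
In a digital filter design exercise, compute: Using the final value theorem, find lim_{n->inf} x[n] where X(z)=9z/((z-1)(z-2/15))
Final value theorem: lim x[n] = lim_{z->1} (z-1) * X(z)
(z-1) * X(z) = 9z/(z-2/15)
As z->1: 9/(1-2/15) = 9/(13/15) = 135/13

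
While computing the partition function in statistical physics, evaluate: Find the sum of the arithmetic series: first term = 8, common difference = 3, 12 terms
Last term: a_n=8 + (12 - 1)·3=41
Sum=n(a_1 + a_n)/2=12(8 + 41)/2=294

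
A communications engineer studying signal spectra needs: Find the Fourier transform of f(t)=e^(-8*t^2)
The Fourier transform of a Gaussian e^(-a*t^2) is sqrt(pi/a)*e^(-omega^2/(4a)).
With a = 8: F(omega) = sqrt(pi/8)*e^(-omega^2/32)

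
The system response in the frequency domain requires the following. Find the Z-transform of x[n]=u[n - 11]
Using the time-shift property: Z{u[n-11]}=z^(-11)*z/(z-1)
=z^(-10)/(z-1)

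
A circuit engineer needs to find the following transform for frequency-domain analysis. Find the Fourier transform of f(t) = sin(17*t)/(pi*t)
sin(W*t)/(pi*t) = (W/pi)*sinc(W*t/pi) is the impulse response of the ideal low-pass filter with cutoff W (here W = 17).
Its Fourier transform is a rectangular function:
F(omega) = 1 for |omega| < 17, 0 otherwise

Answer: rect(omega/34) [i.e., 1 for |omega| < 17, 0 otherwise]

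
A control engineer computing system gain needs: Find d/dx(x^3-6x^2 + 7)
Power rule: d/dx(ax^n)=n·a·x^(n-1)
Term by term: 3·x^2 - 12·x

Answer: 3x^2 - 12x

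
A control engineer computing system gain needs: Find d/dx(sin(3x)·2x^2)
Product rule: (fg)'=f'g + fg'
f=sin(3x), f'=3·cos(3x)
g=2x^2, g'=4x

Answer: 6·cos(3x)·x^2 + 4·sin(3x)·x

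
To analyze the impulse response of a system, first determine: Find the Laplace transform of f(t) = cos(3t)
L{cos(wt)} = s/(s² + w²)
L{cos(3t)} = s/(s² + 9)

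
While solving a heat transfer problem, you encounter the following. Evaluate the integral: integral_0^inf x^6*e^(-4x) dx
This is a Gamma integral. Substitute u = 4x (du = 4 dx):
integral_0^inf x^6 * e^(-4x) dx = (1/4^7) integral_0^inf u^6 * e^(-u) du
= Gamma(7)/4^7 = 6!/4^7 = 720/16384

Answer: 45/1024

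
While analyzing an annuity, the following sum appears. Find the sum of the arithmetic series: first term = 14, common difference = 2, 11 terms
Last term: a_n=14+(11-1)·2=34
Sum=n(a_1+a_n)/2=11(14+34)/2=264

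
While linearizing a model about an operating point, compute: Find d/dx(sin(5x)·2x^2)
Product rule: (fg)' = f'g+fg'
f = sin(5x), f' = 5·cos(5x)
g = 2x^2, g' = 4x

Answer: 10·cos(5x)·x^2+4·sin(5x)·x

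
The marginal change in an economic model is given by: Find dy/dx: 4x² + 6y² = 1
Differentiate: 8x+12y·(dy/dx)=0
dy/dx=-8x/(12y)=-(2/3)·(x/y)

Answer: dy/dx=-(2/3)·(x/y)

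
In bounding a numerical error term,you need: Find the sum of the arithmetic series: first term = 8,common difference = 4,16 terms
Last term: a_n = 8+(16-1)·4 = 68
Sum = n(a_1+a_n)/2 = 16(8+68)/2 = 608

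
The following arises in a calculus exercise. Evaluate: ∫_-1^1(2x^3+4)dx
Step 1: Find antiderivative F(x) = (1/2)x^4+4x
Step 2: F(1) - F(-1) = 9/2 - (-7/2) = 8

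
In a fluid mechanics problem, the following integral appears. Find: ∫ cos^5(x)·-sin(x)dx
Let u = cos(x), du = -sin(x) dx
∫ u^5 du = u^6/6 + C

Answer: cos^6(x)/6 + C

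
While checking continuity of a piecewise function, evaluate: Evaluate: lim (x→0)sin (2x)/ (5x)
L'Hôpital (0/0): lim 2cos(2x)/5=2/5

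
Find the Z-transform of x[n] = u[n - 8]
Using the time-shift property: Z{u[n-8]}=z^(-8) * z/(z-1)
=z^(-7)/(z-1)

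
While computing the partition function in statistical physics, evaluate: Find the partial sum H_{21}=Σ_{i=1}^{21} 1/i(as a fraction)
H_21=1 + 1/2 + 1/3 + ... + 1/21
=18858053/5173168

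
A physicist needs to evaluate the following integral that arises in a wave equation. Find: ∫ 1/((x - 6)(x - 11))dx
Partial fractions: 1/((x-6)(x-11))=A/(x-6)+B/(x-11)
A=-1/5, B=1/5
∫ [-1/5· 1/(x-6)+1/5· 1/(x-11)] dx
=(1/5)[ln|x-11| - ln|x-6|]+C

Answer: (1/5)·ln|(x-11)/(x-6)|+C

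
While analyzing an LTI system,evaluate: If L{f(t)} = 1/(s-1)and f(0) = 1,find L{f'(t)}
L{f'(t)}=s·F(s) - f(0)=s/(s-1)-1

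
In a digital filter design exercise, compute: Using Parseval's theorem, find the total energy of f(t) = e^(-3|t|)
Parseval's theorem: E=integral |f(t)|^2 dt=(1/2pi) integral |F(omega)|^2 domega
E=integral_{-inf}^{inf} e^(-6|t|) dt=2*integral_0^inf e^(-6t) dt=2/(2*3)=1/3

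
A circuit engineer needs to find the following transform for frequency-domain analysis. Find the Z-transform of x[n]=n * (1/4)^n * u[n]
Using the property Z{n * a^n * u[n]}=az/(z-a)^2
With a=1/4: X(z)=(1/4)z/(z - 1/4)^2, |z| > 1/4

Answer: (1/4)z/(z - 1/4)^2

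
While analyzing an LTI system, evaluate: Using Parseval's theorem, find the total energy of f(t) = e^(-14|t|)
Parseval's theorem: E = integral |f(t)|^2 dt = (1/2pi) integral |F(omega)|^2 domega
E = integral_{-inf}^{inf} e^(-28|t|) dt = 2 * integral_0^inf e^(-28t) dt = 2/(2 * 14) = 1/14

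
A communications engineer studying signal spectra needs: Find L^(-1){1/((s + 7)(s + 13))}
Partial fractions: 1/((s + 7)(s + 13))=A/(s + 7) + B/(s + 13)
Cover-up: A=1/(s + 13)|_{s=-7}=1/6; B=1/(s + 7)|_{s=-13}=-1/6
L^(-1)=(1/6)e^(-7t) - (1/6)e^(-13t)

Answer: (1/6)(e^(-7t) - e^(-13t))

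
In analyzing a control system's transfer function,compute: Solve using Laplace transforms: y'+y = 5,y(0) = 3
Take L of both sides: sY(s)-3+Y(s)=5/s
Y(s)(s+1)=5/s+3
Y(s)=5/(s(s+1))+3/(s+1)
Partial fractions: 5/(s(s+1))=5/s - 5/(s+1)
So Y(s)=5/s - 2/(s+1)
Inverse transform (L^(-1){1/s}=1, L^(-1){1/(s+1)}=e^(-t)):

Answer: y(t)=5-2·e^(-t)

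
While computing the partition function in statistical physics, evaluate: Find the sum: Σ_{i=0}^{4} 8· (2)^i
Geometric series: S = a(1 - r^n)/(1 - r)
a = 8, r = 2, n = 5
S = 8(1 - 32)/-1 = 248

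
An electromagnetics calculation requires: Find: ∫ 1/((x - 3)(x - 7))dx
Partial fractions: 1/((x-3)(x-7))=A/(x-3) + B/(x-7)
A=-1/4, B=1/4
∫ [-1/4· 1/(x-3) + 1/4· 1/(x-7)] dx
=(1/4)[ln|x-7| - ln|x-3|] + C

Answer: (1/4)·ln|(x-7)/(x-3)| + C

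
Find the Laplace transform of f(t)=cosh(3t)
L{cosh(at)} = s/(s²-a²)
L{cosh(3t)} = s/(s²-9)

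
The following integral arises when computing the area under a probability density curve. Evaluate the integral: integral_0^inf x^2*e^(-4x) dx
This is a Gamma integral. Substitute u = 4x (du = 4 dx):
integral_0^inf x^2 * e^(-4x) dx = (1/4^3) integral_0^inf u^2 * e^(-u) du
= Gamma(3)/4^3 = 2!/4^3 = 2/64

Answer: 1/32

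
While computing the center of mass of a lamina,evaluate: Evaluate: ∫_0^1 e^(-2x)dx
Antiderivative: (1/(-2))e^(-2x)
Evaluate: (1/(-2))(e^-2-1)

Answer: (e^-2-1)/(-2)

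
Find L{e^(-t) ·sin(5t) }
First shifting: L{e^(at)f(t)} = F(s-a)
L{sin(5t)} = 5/(s²+25)
Shift: 5/((s+1)²+25)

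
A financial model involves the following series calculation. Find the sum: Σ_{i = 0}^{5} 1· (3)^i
Geometric series: S = a(1 - r^n)/(1 - r)
a = 1, r = 3, n = 6
S = 1(1 - 729)/-2 = 364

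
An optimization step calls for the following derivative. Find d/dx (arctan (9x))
d/dx[arctan(u)] = u'/(1 + u²), u = 9x, u' = 9

Answer: 9/(1 + 81x²)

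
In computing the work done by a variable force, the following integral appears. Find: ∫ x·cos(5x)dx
By parts: u=x, dv=cos(5x) dx
du=dx, v=sin(5x)/5
=x·sin(5x)/5 + cos(5x)/5² + C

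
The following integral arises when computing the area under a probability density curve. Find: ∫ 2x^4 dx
Using power rule: ∫ 2x^4 dx=2/5 x^5+C=(2/5)x^5+C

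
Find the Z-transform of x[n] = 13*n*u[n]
Z{n * u[n]} = z/(z-1)^2
By linearity: Z{13 * n * u[n]} = 13z/(z-1)^2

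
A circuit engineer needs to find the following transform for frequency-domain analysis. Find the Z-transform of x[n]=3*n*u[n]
Z{n*u[n]}=z/(z-1)^2
By linearity: Z{3*n*u[n]}=3z/(z-1)^2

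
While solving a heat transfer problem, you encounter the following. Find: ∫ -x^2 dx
Using power rule: ∫ -x^2 dx=-1/3 x^3 + C=(-1/3)x^3 + C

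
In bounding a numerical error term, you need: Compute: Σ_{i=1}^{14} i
Using formula: Σ i^1 = n(n + 1)/2 = 14·15/2 = 105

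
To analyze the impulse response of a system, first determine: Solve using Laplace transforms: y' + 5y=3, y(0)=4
Take L of both sides: sY(s)-4+5Y(s)=3/s
Y(s)(s+5)=3/s+4
Y(s)=3/(s(s+5))+4/(s+5)
Partial fractions: 3/(s(s+5))=(3/5)/s - (3/5)/(s+5)
So Y(s)=(3/5)/s+(17/5)/(s+5)
Inverse transform (L^(-1){1/s}=1, L^(-1){1/(s+5)}=e^(-5t)):

Answer: y(t)=3/5+(17/5)·e^(-5t)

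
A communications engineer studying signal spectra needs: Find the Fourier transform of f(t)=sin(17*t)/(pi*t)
sin(W*t)/(pi*t)=(W/pi)*sinc(W*t/pi) is the impulse response of the ideal low-pass filter with cutoff W (here W=17).
Its Fourier transform is a rectangular function:
F(omega)=1 for |omega| < 17, 0 otherwise

Answer: rect(omega/34) [i.e., 1 for |omega| < 17, 0 otherwise]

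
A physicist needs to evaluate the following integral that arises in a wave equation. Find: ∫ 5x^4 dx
Using power rule: ∫ 5x^4 dx=5/5 x^5 + C=x^5 + C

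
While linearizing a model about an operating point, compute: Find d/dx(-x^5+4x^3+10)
Power rule: d/dx(ax^n) = n·a·x^(n-1)
Term by term: -5·x^4+12·x^2

Answer: -5x^4+12x^2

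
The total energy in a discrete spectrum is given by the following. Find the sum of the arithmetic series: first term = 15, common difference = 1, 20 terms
Last term: a_n=15+(20-1)·1=34
Sum=n(a_1+a_n)/2=20(15+34)/2=490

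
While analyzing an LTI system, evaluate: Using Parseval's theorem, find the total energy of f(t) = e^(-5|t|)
Parseval's theorem: E=integral |f(t)|^2 dt=(1/2pi) integral |F(omega)|^2 domega
E=integral_{-inf}^{inf} e^(-10|t|) dt=2*integral_0^inf e^(-10t) dt=2/(2*5)=1/5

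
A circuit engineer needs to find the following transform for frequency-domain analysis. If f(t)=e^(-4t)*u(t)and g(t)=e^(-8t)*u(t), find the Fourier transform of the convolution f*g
By the convolution theorem: F{f * g} = F(omega) * G(omega)
F(omega) = 1/(4 + j * omega), G(omega) = 1/(8 + j * omega)
F{f * g} = 1/((4 + j * omega)(8 + j * omega))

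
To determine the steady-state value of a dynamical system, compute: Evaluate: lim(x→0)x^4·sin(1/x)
Squeeze theorem: -|x^4| ≤ x^4·sin(1/x) ≤ |x^4|
Since x^4 → 0 as x → 0, by squeeze theorem the limit is 0

Answer: 0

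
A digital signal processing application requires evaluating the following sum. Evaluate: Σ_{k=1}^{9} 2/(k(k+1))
Partial fractions: 2/(k(k + 1)) = 2/k - 2/(k + 1)
Telescoping sum: 2(1 - 1/10) = 2·9/10

Answer: 9/5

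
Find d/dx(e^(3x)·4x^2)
Product rule: (fg)'=f'g+fg'
f=e^(3x), f'=3·e^(3x)
g=4x^2, g'=8x

Answer: 12·e^(3x)·x^2+8·e^(3x)·x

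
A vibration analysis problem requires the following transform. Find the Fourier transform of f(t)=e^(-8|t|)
Using the standard pair: F{e^(-a|t|)} = 2a/(a^2 + omega^2)
With a = 8: F(omega) = 16/(64 + omega^2)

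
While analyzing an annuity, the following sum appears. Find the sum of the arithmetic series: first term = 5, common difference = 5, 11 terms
Last term: a_n=5+(11-1)·5=55
Sum=n(a_1+a_n)/2=11(5+55)/2=330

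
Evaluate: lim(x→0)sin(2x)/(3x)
L'Hôpital (0/0): lim 2cos(2x)/3 = 2/3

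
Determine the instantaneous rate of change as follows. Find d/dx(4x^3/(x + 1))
Quotient rule: (f/g)'=(f'g - fg')/g²
f=4x^3, f'=12x^2
g=x + 1, g'=1

Answer: (12x^2·(x + 1) - 4x^3)/(x + 1)²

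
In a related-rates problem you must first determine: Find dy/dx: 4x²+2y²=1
Differentiate: 8x+4y·(dy/dx)=0
dy/dx=-8x/(4y)=-2·(x/y)

Answer: dy/dx=-2·(x/y)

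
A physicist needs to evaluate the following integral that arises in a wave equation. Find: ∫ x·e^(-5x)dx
Integration by parts: u=x, dv=e^(-5x) dx
du=dx, v=e^(-5x)/(-5)
=x·e^(-5x)/(-5) - ∫ e^(-5x)/(-5) dx
=x·e^(-5x)/(-5) - e^(-5x)/25 + C

Answer: e^(-5x)(x/(-5) - 1/25) + C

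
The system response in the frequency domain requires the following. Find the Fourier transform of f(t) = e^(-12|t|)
Using the standard pair: F{e^(-a|t|)} = 2a/(a^2 + omega^2)
With a = 12: F(omega) = 24/(144 + omega^2)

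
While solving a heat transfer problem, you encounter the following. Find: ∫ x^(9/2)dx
Power rule: ∫ x^(9/2) dx = x^(11/2)/(11/2)+C

Answer: (2/11)·x^(11/2)+C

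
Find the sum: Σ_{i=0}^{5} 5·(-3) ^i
Geometric series: S=a(1 - r^n)/(1 - r)
a=5, r=-3, n=6
S=5(1 - 729)/4=-910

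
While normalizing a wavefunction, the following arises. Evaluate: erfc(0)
erfc(x)=1 - erf(x); erfc(0)=1 - erf(0)=1 - 0=1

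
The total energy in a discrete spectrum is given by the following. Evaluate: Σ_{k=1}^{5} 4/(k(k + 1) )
Partial fractions: 4/(k(k + 1)) = 4/k - 4/(k + 1)
Telescoping sum: 4(1 - 1/6) = 4·5/6

Answer: 10/3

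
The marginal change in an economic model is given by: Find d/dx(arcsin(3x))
d/dx[arcsin(u)]=u'/√(1-u²), u=3x, u'=3

Answer: 3/√(1-9x²)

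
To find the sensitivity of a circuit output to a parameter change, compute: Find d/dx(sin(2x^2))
Chain rule: d/dx[sin(u)]=cos(u)·u' where u=2x^2
u'=4x

Answer: 4x·cos(2x^2)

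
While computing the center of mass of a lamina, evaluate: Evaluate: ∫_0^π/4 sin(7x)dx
Antiderivative: -cos(7x)/7
Evaluate at bounds: [-cos(7·π/4)/7] - [-cos(7·0)/7]
= (-(√2/2)+(1))/7 = 1/7 - √2/14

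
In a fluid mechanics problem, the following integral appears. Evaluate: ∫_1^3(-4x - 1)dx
Step 1: Find antiderivative F(x) = -2x^2 - x
Step 2: F(3) - F(1) = -21 - (-3) = -18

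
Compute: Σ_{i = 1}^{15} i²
Using formula: Σ i^2=n(n + 1)(2n + 1)/6=15·16·31/6=1240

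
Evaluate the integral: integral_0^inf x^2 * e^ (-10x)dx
This is a Gamma integral. Substitute u = 10x (du = 10 dx):
integral_0^inf x^2 * e^(-10x) dx = (1/10^3) integral_0^inf u^2 * e^(-u) du
= Gamma(3)/10^3 = 2!/10^3 = 2/1000

Answer: 1/500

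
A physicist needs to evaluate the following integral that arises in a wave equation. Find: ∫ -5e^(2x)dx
Since d/dx[e^(2x)] = 2e^(2x), we get -5/2 e^(2x)+C

Answer: (-5/2)e^(2x)+C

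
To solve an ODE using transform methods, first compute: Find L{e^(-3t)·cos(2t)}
First shifting: L{e^(at)f(t)}=F(s-a)
L{cos(2t)}=s/(s² + 4)
Shift: (s + 3)/((s + 3)² + 4)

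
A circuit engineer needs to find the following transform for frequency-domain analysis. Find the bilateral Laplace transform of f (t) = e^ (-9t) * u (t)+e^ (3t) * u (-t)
For e^(-9t) * u(t): L = 1/(s + 9), Re(s) > -9
For e^(3t) * u(-t): L = -1/(s-3), Re(s) < 3
Combined: F(s) = 1/(s + 9) - 1/(s-3), -9 < Re(s) < 3

Answer: 1/(s + 9) - 1/(s-3), ROC: -9 < Re(s) < 3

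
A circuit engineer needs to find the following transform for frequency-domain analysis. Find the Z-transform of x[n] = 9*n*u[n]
Z{n * u[n]} = z/(z-1)^2
By linearity: Z{9 * n * u[n]} = 9z/(z-1)^2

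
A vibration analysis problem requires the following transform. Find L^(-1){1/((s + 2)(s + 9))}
Partial fractions: 1/((s+2)(s+9)) = A/(s+2)+B/(s+9)
Cover-up: A = 1/(s+9)|_{s = -2} = 1/7; B = 1/(s+2)|_{s = -9} = -1/7
L^(-1) = (1/7)e^(-2t) - (1/7)e^(-9t)

Answer: (1/7)(e^(-2t) - e^(-9t))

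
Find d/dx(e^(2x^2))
Chain rule: d/dx[e^u] = e^u · u' where u = 2x^2
u' = 4x

Answer: 4x·e^(2x^2)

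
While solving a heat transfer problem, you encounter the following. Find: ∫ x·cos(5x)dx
By parts: u=x, dv=cos(5x) dx
du=dx, v=sin(5x)/5
=x·sin(5x)/5 + cos(5x)/5² + C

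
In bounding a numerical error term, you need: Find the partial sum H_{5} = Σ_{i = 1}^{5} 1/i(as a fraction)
H_5=1 + 1/2 + 1/3 + ... + 1/5
=137/60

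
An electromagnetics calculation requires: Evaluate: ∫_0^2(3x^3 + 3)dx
Step 1: Find antiderivative F(x)=(3/4)x^4+3x
Step 2: F(2) - F(0)=18 - (0)=18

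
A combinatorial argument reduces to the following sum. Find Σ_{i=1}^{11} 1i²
= 1·n(n + 1)(2n + 1)/6 = 1·11·12·23/6 = 506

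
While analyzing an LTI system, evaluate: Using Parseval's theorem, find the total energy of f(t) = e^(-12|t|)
Parseval's theorem: E=integral |f(t)|^2 dt=(1/2pi) integral |F(omega)|^2 domega
E=integral_{-inf}^{inf} e^(-24|t|) dt=2 * integral_0^inf e^(-24t) dt=2/(2 * 12)=1/12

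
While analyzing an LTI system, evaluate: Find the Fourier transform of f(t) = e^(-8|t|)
Using the standard pair: F{e^(-a|t|)}=2a/(a^2+omega^2)
With a=8: F(omega)=16/(64+omega^2)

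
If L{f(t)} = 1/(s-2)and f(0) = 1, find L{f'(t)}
L{f'(t)}=s·F(s) - f(0)=s/(s-2) - 1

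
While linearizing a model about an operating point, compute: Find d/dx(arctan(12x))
d/dx[arctan(u)] = u'/(1 + u²), u = 12x, u' = 12

Answer: 12/(1 + 144x²)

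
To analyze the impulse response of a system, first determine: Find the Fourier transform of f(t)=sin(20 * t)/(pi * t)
sin(W * t)/(pi * t)=(W/pi) * sinc(W * t/pi) is the impulse response of the ideal low-pass filter with cutoff W (here W=20).
Its Fourier transform is a rectangular function:
F(omega)=1 for |omega| < 20, 0 otherwise

Answer: rect(omega/40) [i.e., 1 for |omega| < 20, 0 otherwise]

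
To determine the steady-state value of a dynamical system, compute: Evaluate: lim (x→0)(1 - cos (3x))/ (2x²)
Using 1-cos(u) ≈ u²/2 for small u:
(1-cos(3x)) ≈ (3x)²/2 = 9x²/2
So limit = 9/(2·2) = 9/4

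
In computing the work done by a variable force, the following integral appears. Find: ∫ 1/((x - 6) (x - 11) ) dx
Partial fractions: 1/((x-6)(x-11))=A/(x-6)+B/(x-11)
A=-1/5, B=1/5
∫ [-1/5· 1/(x-6)+1/5· 1/(x-11)] dx
=(1/5)[ln|x-11| - ln|x-6|]+C

Answer: (1/5)·ln|(x-11)/(x-6)|+C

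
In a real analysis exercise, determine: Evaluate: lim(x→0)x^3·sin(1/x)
Squeeze theorem: -|x^3| ≤ x^3·sin(1/x) ≤ |x^3|
Since x^3 → 0 as x → 0, by squeeze theorem the limit is 0

Answer: 0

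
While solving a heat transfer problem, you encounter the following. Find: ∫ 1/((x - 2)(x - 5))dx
Partial fractions: 1/((x-2)(x-5)) = A/(x-2)+B/(x-5)
A = -1/3, B = 1/3
∫ [-1/3· 1/(x-2)+1/3· 1/(x-5)] dx
= (1/3)[ln|x-5| - ln|x-2|]+C

Answer: (1/3)·ln|(x-5)/(x-2)|+C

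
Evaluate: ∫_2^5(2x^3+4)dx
Step 1: Find antiderivative F(x)=(1/2)x^4 + 4x
Step 2: F(5) - F(2)=665/2 - (16)=633/2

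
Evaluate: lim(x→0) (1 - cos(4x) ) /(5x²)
Using 1-cos(u) ≈ u²/2 for small u:
(1-cos(4x)) ≈ (4x)²/2 = 16x²/2
So limit = 16/(2·5) = 8/5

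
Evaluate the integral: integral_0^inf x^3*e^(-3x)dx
This is a Gamma integral. Substitute u=3x (du=3 dx):
integral_0^inf x^3 * e^(-3x) dx=(1/3^4) integral_0^inf u^3 * e^(-u) du
=Gamma(4)/3^4=3!/3^4=6/81

Answer: 2/27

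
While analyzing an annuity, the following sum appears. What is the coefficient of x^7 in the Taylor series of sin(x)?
sin(x) = Σ (-1)^k x^(2k+1)/(2k+1)!
For x^7: (-1)^3/7! = -1/5040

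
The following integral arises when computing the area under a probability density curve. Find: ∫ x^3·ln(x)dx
By parts: u=ln(x), dv=x^3 dx
du=1/x dx, v=x^4/4
=x^4·ln(x)/4 - ∫ x^3/4 dx
=x^4·ln(x)/4 - x^4/16+C

Answer: x^4(ln(x)/4-1/16)+C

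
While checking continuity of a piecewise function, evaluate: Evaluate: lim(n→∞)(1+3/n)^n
This is the definition of e^3: lim(1 + 3/n)^n=e^3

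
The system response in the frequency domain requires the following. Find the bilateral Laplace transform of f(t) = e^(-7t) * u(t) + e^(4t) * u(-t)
For e^(-7t)*u(t): L=1/(s+7), Re(s) > -7
For e^(4t)*u(-t): L=-1/(s-4), Re(s) < 4
Combined: F(s)=1/(s+7)-1/(s-4), -7 < Re(s) < 4

Answer: 1/(s+7)-1/(s-4), ROC: -7 < Re(s) < 4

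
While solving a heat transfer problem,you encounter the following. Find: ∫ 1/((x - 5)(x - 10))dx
Partial fractions: 1/((x-5)(x-10)) = A/(x-5) + B/(x-10)
A = -1/5, B = 1/5
∫ [-1/5· 1/(x-5) + 1/5· 1/(x-10)] dx
= (1/5)[ln|x-10| - ln|x-5|] + C

Answer: (1/5)·ln|(x-10)/(x-5)| + C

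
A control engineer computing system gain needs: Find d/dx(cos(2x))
Chain rule: d/dx[cos(u)]=-sin(u)·u' where u=2x
u'=2

Answer: -2·sin(2x)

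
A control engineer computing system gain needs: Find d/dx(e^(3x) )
Chain rule: d/dx[e^u]=e^u · u' where u=3x
u'=3

Answer: 3·e^(3x)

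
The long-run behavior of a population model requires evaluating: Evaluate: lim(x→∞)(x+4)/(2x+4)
Divide numerator and denominator by x:
lim (1+4/x)/(2+4/x)=1/2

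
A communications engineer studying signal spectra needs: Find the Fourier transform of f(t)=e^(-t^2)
The Fourier transform of a Gaussian e^(-t^2) is sqrt(pi)*e^(-omega^2/4).
With a=1: F(omega)=sqrt(pi)*e^(-omega^2/4)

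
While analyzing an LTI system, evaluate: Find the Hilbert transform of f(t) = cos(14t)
The Hilbert transform shifts each frequency component by -pi/2.
H{cos(wt)} = sin(wt)
With w = 14: H{cos(14t)} = sin(14t)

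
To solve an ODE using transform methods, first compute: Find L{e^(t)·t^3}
First shifting: L{e^(at)f(t)} = F(s-a)
L{t^3} = 6/s^4
Shift s → s-1: 6/(s-1)^4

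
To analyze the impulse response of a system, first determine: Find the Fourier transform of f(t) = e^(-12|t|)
Using the standard pair: F{e^(-a|t|)} = 2a/(a^2+omega^2)
With a = 12: F(omega) = 24/(144+omega^2)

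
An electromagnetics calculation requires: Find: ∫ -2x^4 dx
Using power rule: ∫ -2x^4 dx = -2/5 x^5+C = (-2/5)x^5+C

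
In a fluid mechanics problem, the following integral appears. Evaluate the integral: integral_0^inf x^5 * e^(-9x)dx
This is a Gamma integral. Substitute u=9x (du=9 dx):
integral_0^inf x^5 * e^(-9x) dx=(1/9^6) integral_0^inf u^5 * e^(-u) du
=Gamma(6)/9^6=5!/9^6=120/531441

Answer: 40/177147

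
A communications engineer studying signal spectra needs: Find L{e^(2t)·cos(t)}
First shifting: L{e^(at)f(t)} = F(s-a)
L{cos(t)} = s/(s²+1)
Shift: (s-2)/((s-2)²+1)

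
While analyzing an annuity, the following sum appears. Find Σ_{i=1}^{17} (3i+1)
= 3·Σ i + 1·17 = 3·153 + 17 = 476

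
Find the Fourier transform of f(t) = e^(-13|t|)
Using the standard pair: F{e^(-a|t|)} = 2a/(a^2 + omega^2)
With a = 13: F(omega) = 26/(169 + omega^2)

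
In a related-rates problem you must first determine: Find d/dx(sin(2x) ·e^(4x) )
Product rule: (fg)'=f'g+fg'
f=sin(2x), f'=2·cos(2x)
g=e^(4x), g'=4·e^(4x)

Answer: 2·cos(2x)·e^(4x)+4·sin(2x)·e^(4x)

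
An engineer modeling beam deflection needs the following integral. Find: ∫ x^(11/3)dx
Power rule: ∫ x^(11/3) dx=x^(14/3)/(14/3) + C

Answer: (3/14)·x^(14/3) + C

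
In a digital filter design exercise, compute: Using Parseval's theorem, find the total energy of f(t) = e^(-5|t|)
Parseval's theorem: E=integral |f(t)|^2 dt=(1/2pi) integral |F(omega)|^2 domega
E=integral_{-inf}^{inf} e^(-10|t|) dt=2 * integral_0^inf e^(-10t) dt=2/(2 * 5)=1/5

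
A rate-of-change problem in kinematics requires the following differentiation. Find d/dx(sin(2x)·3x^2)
Product rule: (fg)'=f'g + fg'
f=sin(2x), f'=2·cos(2x)
g=3x^2, g'=6x

Answer: 6·cos(2x)·x^2 + 6·sin(2x)·x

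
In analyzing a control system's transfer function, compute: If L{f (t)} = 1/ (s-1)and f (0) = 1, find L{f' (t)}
L{f'(t)} = s·F(s) - f(0) = s/(s-1)-1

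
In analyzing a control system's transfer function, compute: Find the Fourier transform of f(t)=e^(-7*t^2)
The Fourier transform of a Gaussian e^(-a*t^2) is sqrt(pi/a)*e^(-omega^2/(4a)).
With a = 7: F(omega) = sqrt(pi/7)*e^(-omega^2/28)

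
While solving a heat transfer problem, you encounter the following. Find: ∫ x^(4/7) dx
Power rule: ∫ x^(4/7) dx=x^(11/7)/(11/7) + C

Answer: (7/11)·x^(11/7) + C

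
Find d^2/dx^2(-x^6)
Apply power rule 2 times:
d^1: -6x^5
d^2: -30x^4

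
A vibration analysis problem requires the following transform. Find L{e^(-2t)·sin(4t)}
First shifting: L{e^(at)f(t)}=F(s-a)
L{sin(4t)}=4/(s² + 16)
Shift: 4/((s + 2)² + 16)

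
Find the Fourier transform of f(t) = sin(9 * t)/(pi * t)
sin(W * t)/(pi * t) = (W/pi) * sinc(W * t/pi) is the impulse response of the ideal low-pass filter with cutoff W (here W = 9).
Its Fourier transform is a rectangular function:
F(omega) = 1 for |omega| < 9, 0 otherwise

Answer: rect(omega/18) [i.e., 1 for |omega| < 9, 0 otherwise]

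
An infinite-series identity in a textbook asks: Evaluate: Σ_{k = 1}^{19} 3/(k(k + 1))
Partial fractions: 3/(k(k+1))=3/k - 3/(k+1)
Telescoping sum: 3(1-1/20)=3·19/20

Answer: 57/20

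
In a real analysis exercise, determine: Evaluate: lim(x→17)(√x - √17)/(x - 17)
Multiply by conjugate (√x+√17)/(√x+√17):
= (x - 17)/((x - 17)(√x+√17)) = 1/(√x+√17)
As x → 17: 1/(2√17)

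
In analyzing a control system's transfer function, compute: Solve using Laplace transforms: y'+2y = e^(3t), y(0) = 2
Take L: sY - 2 + 2Y=1/(s-3)
Y(s + 2)=1/(s-3) + 2
Y=1/((s-3)(s + 2)) + 2/(s + 2)
Partial fractions: 1/((s-3)(s + 2))=(1/5)/(s-3) - (1/5)/(s + 2)
So Y=(1/5)/(s-3) + (9/5)/(s + 2)
Inverse Laplace transform (L^(-1){1/(s-3)}=e^(3t), L^(-1){1/(s + 2)}=e^(-2t)):

Answer: y(t)=(1/5)·e^(3t) + (9/5)·e^(-2t)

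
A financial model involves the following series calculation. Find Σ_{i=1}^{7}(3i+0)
=3·Σ i+0·7=3·28+0=84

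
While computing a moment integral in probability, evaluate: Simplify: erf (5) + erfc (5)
By definition erfc(x)=1 - erf(x)
erf(5)+erfc(5)=erf(5)+1 - erf(5)=1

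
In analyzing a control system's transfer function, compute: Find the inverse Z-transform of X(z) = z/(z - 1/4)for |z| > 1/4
Standard pair: z/(z-a) <-> a^n*u[n] for causal signals
With a=1/4: x[n]=(1/4)^n*u[n]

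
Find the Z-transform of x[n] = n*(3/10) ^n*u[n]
Using the property Z{n * a^n * u[n]}=az/(z-a)^2
With a=3/10: X(z)=(3/10)z/(z - 3/10)^2, |z| > 3/10

Answer: (3/10)z/(z - 3/10)^2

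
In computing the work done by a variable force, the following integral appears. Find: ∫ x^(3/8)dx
Power rule: ∫ x^(3/8) dx = x^(11/8)/(11/8) + C

Answer: (8/11)·x^(11/8) + C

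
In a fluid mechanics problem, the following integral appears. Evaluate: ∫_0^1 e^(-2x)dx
Antiderivative: (1/(-2))e^(-2x)
Evaluate: (1/(-2))(e^-2 - 1)

Answer: (e^-2 - 1)/(-2)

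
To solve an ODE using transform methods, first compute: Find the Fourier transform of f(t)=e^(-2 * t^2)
The Fourier transform of a Gaussian e^(-a*t^2) is sqrt(pi/a)*e^(-omega^2/(4a)).
With a = 2: F(omega) = sqrt(pi/2)*e^(-omega^2/8)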